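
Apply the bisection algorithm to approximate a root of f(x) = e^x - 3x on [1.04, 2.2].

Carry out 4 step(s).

f(x) = e^x - 3x
Initial interval: [1.04, 2.2]

Iteration 1:
  c_1 = (1.040000 + 2.200000)/2 = 1.620000
  f(c_1) = f(1.620000) = 0.193090
  f(a) × f(c) < 0, new interval: [1.040000, 1.620000]
Iteration 2:
  c_2 = (1.040000 + 1.620000)/2 = 1.330000
  f(c_2) = f(1.330000) = -0.208957
  f(a) × f(c) ≥ 0, new interval: [1.330000, 1.620000]
Iteration 3:
  c_3 = (1.330000 + 1.620000)/2 = 1.475000
  f(c_3) = f(1.475000) = -0.053964
  f(a) × f(c) ≥ 0, new interval: [1.475000, 1.620000]
Iteration 4:
  c_4 = (1.475000 + 1.620000)/2 = 1.547500
  f(c_4) = f(1.547500) = 0.057206
  f(a) × f(c) < 0, new interval: [1.475000, 1.547500]

After 4 iteration(s), the approximation is c_4 = 1.547500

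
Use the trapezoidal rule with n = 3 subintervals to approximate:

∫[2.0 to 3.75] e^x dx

f(x) = e^x
a = 2.0, b = 3.75, n = 3
h = (b - a)/n = 0.583333

Trapezoidal rule: (h/2)[f(x₀) + 2f(x₁) + 2f(x₂) + ... + f(xₙ)]

x_0 = 2.0000, f(x_0) = 7.389056, coefficient = 1
x_1 = 2.5833, f(x_1) = 13.241202, coefficient = 2
x_2 = 3.1667, f(x_2) = 23.728258, coefficient = 2
x_3 = 3.7500, f(x_3) = 42.521082, coefficient = 1

I ≈ (0.583333/2) × 123.849059 = 36.122642
Exact value: 35.132026
Error: 0.990616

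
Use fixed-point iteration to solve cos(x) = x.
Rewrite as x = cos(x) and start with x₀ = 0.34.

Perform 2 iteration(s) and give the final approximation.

Equation: cos(x) = x
Fixed-point form: x = cos(x)
x₀ = 0.34

x_1 = g(0.340000) = 0.942755
x_2 = g(0.942755) = 0.587561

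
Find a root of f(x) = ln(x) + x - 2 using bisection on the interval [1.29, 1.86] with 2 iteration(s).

f(x) = ln(x) + x - 2
Initial interval: [1.29, 1.86]

Iteration 1:
  c_1 = (1.290000 + 1.860000)/2 = 1.575000
  f(c_1) = f(1.575000) = 0.029255
  f(a) × f(c) < 0, new interval: [1.290000, 1.575000]
Iteration 2:
  c_2 = (1.290000 + 1.575000)/2 = 1.432500
  f(c_2) = f(1.432500) = -0.208079
  f(a) × f(c) ≥ 0, new interval: [1.432500, 1.575000]

After 2 iteration(s), the approximation is c_2 = 1.432500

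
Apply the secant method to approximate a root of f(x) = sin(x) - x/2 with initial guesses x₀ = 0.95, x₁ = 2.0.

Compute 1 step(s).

f(x) = sin(x) - x/2
x₀ = 0.95, x₁ = 2.0

Secant formula: x_{n+1} = x_n - f(x_n)(x_n - x_{n-1})/(f(x_n) - f(x_{n-1}))

Iteration 1:
  f(0.950000) = 0.338416
  f(2.000000) = -0.090703
  x_2 = 2.000000 - (-0.090703)×(2.000000 - 0.950000)/(-0.090703 - 0.338416)
       = 1.778062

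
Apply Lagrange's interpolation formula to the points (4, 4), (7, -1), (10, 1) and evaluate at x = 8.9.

Lagrange interpolation formula:
P(x) = Σ yᵢ × Lᵢ(x)
where Lᵢ(x) = Π_{j≠i} (x - xⱼ)/(xᵢ - xⱼ)

L_0(8.9) = (8.9 - 7)/(4 - 7) × (8.9 - 10)/(4 - 10) = -0.116111
L_1(8.9) = (8.9 - 4)/(7 - 4) × (8.9 - 10)/(7 - 10) = 0.598889
L_2(8.9) = (8.9 - 4)/(10 - 4) × (8.9 - 7)/(10 - 7) = 0.517222

P(8.9) = 4×L_0(8.9) + (-1)×L_1(8.9) + 1×L_2(8.9)
P(8.9) = -0.546111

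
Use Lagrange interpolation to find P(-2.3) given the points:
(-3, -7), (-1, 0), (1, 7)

Lagrange interpolation formula:
P(x) = Σ yᵢ × Lᵢ(x)
where Lᵢ(x) = Π_{j≠i} (x - xⱼ)/(xᵢ - xⱼ)

L_0(-2.3) = (-2.3 - (-1))/(-3 - (-1)) × (-2.3 - 1)/(-3 - 1) = 0.536250
L_1(-2.3) = (-2.3 - (-3))/(-1 - (-3)) × (-2.3 - 1)/(-1 - 1) = 0.577500
L_2(-2.3) = (-2.3 - (-3))/(1 - (-3)) × (-2.3 - (-1))/(1 - (-1)) = -0.113750

P(-2.3) = (-7)×L_0(-2.3) + 0×L_1(-2.3) + 7×L_2(-2.3)
P(-2.3) = -4.550000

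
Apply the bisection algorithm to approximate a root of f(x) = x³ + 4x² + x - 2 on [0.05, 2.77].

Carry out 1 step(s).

f(x) = x³ + 4x² + x - 2
Initial interval: [0.05, 2.77]

Iteration 1:
  c_1 = (0.050000 + 2.770000)/2 = 1.410000
  f(c_1) = f(1.410000) = 10.165621
  f(a) × f(c) < 0, new interval: [0.050000, 1.410000]

After 1 iteration(s), the approximation is c_1 = 1.410000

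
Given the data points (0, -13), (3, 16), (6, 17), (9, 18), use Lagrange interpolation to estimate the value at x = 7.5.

Lagrange interpolation formula:
P(x) = Σ yᵢ × Lᵢ(x)
where Lᵢ(x) = Π_{j≠i} (x - xⱼ)/(xᵢ - xⱼ)

L_0(7.5) = (7.5 - 3)/(0 - 3) × (7.5 - 6)/(0 - 6) × (7.5 - 9)/(0 - 9) = 0.062500
L_1(7.5) = (7.5 - 0)/(3 - 0) × (7.5 - 6)/(3 - 6) × (7.5 - 9)/(3 - 9) = -0.312500
L_2(7.5) = (7.5 - 0)/(6 - 0) × (7.5 - 3)/(6 - 3) × (7.5 - 9)/(6 - 9) = 0.937500
L_3(7.5) = (7.5 - 0)/(9 - 0) × (7.5 - 3)/(9 - 3) × (7.5 - 6)/(9 - 6) = 0.312500

P(7.5) = (-13)×L_0(7.5) + 16×L_1(7.5) + 17×L_2(7.5) + 18×L_3(7.5)
P(7.5) = 15.750000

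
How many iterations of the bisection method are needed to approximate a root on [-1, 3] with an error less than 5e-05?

We need (b-a)/2^n ≤ 5e-05
(3 - (-1))/2^n ≤ 5e-05
4/2^n ≤ 5e-05
2^n ≥ 80000
n ≥ log₂(80000) = 16.29
n ≥ 17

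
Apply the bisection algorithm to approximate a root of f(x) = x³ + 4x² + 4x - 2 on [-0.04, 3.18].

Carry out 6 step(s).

f(x) = x³ + 4x² + 4x - 2
Initial interval: [-0.04, 3.18]

Iteration 1:
  c_1 = (-0.040000 + 3.180000)/2 = 1.570000
  f(c_1) = f(1.570000) = 18.009493
  f(a) × f(c) < 0, new interval: [-0.040000, 1.570000]
Iteration 2:
  c_2 = (-0.040000 + 1.570000)/2 = 0.765000
  f(c_2) = f(0.765000) = 3.848597
  f(a) × f(c) < 0, new interval: [-0.040000, 0.765000]
Iteration 3:
  c_3 = (-0.040000 + 0.765000)/2 = 0.362500
  f(c_3) = f(0.362500) = 0.023260
  f(a) × f(c) < 0, new interval: [-0.040000, 0.362500]
Iteration 4:
  c_4 = (-0.040000 + 0.362500)/2 = 0.161250
  f(c_4) = f(0.161250) = -1.246801
  f(a) × f(c) ≥ 0, new interval: [0.161250, 0.362500]
Iteration 5:
  c_5 = (0.161250 + 0.362500)/2 = 0.261875
  f(c_5) = f(0.261875) = -0.660227
  f(a) × f(c) ≥ 0, new interval: [0.261875, 0.362500]
Iteration 6:
  c_6 = (0.261875 + 0.362500)/2 = 0.312187
  f(c_6) = f(0.312187) = -0.330980
  f(a) × f(c) ≥ 0, new interval: [0.312187, 0.362500]

After 6 iteration(s), the approximation is c_6 = 0.312187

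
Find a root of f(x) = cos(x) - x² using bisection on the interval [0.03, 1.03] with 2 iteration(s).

f(x) = cos(x) - x²
Initial interval: [0.03, 1.03]

Iteration 1:
  c_1 = (0.030000 + 1.030000)/2 = 0.530000
  f(c_1) = f(0.530000) = 0.581907
  f(a) × f(c) ≥ 0, new interval: [0.530000, 1.030000]
Iteration 2:
  c_2 = (0.530000 + 1.030000)/2 = 0.780000
  f(c_2) = f(0.780000) = 0.102514
  f(a) × f(c) ≥ 0, new interval: [0.780000, 1.030000]

After 2 iteration(s), the approximation is c_2 = 0.780000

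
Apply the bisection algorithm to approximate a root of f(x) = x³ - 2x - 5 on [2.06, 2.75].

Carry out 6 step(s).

f(x) = x³ - 2x - 5
Initial interval: [2.06, 2.75]

Iteration 1:
  c_1 = (2.060000 + 2.750000)/2 = 2.405000
  f(c_1) = f(2.405000) = 4.100580
  f(a) × f(c) < 0, new interval: [2.060000, 2.405000]
Iteration 2:
  c_2 = (2.060000 + 2.405000)/2 = 2.232500
  f(c_2) = f(2.232500) = 1.661906
  f(a) × f(c) < 0, new interval: [2.060000, 2.232500]
Iteration 3:
  c_3 = (2.060000 + 2.232500)/2 = 2.146250
  f(c_3) = f(2.146250) = 0.593963
  f(a) × f(c) < 0, new interval: [2.060000, 2.146250]
Iteration 4:
  c_4 = (2.060000 + 2.146250)/2 = 2.103125
  f(c_4) = f(2.103125) = 0.096155
  f(a) × f(c) < 0, new interval: [2.060000, 2.103125]
Iteration 5:
  c_5 = (2.060000 + 2.103125)/2 = 2.081563
  f(c_5) = f(2.081563) = -0.143918
  f(a) × f(c) ≥ 0, new interval: [2.081563, 2.103125]
Iteration 6:
  c_6 = (2.081563 + 2.103125)/2 = 2.092344
  f(c_6) = f(2.092344) = -0.024611
  f(a) × f(c) ≥ 0, new interval: [2.092344, 2.103125]

After 6 iteration(s), the approximation is c_6 = 2.092344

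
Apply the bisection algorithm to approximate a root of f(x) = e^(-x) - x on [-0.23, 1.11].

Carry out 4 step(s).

f(x) = e^(-x) - x
Initial interval: [-0.23, 1.11]

Iteration 1:
  c_1 = (-0.230000 + 1.110000)/2 = 0.440000
  f(c_1) = f(0.440000) = 0.204036
  f(a) × f(c) ≥ 0, new interval: [0.440000, 1.110000]
Iteration 2:
  c_2 = (0.440000 + 1.110000)/2 = 0.775000
  f(c_2) = f(0.775000) = -0.314296
  f(a) × f(c) < 0, new interval: [0.440000, 0.775000]
Iteration 3:
  c_3 = (0.440000 + 0.775000)/2 = 0.607500
  f(c_3) = f(0.607500) = -0.062789
  f(a) × f(c) < 0, new interval: [0.440000, 0.607500]
Iteration 4:
  c_4 = (0.440000 + 0.607500)/2 = 0.523750
  f(c_4) = f(0.523750) = 0.068545
  f(a) × f(c) ≥ 0, new interval: [0.523750, 0.607500]

After 4 iteration(s), the approximation is c_4 = 0.523750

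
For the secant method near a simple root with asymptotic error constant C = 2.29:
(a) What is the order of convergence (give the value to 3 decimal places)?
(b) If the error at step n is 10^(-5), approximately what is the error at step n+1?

(a) Secant method has superlinear convergence with order φ = (1+√5)/2 ≈ 1.618.
    This means |e_{n+1}| ≈ C|e_n|^1.618.

(b) With |e_n| = 10^(-5) and C = 2.29:
    |e_{n+1}| ≈ 2.29 × (10^(-5))^1.618 = 2.29 × 10^(-8.09)

(a) ≈ 1.618 (golden ratio); (b) |e_{n+1}| ≈ 1.861e-08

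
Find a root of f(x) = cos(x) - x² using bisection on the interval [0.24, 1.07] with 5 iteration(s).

f(x) = cos(x) - x²
Initial interval: [0.24, 1.07]

Iteration 1:
  c_1 = (0.240000 + 1.070000)/2 = 0.655000
  f(c_1) = f(0.655000) = 0.364023
  f(a) × f(c) ≥ 0, new interval: [0.655000, 1.070000]
Iteration 2:
  c_2 = (0.655000 + 1.070000)/2 = 0.862500
  f(c_2) = f(0.862500) = -0.093365
  f(a) × f(c) < 0, new interval: [0.655000, 0.862500]
Iteration 3:
  c_3 = (0.655000 + 0.862500)/2 = 0.758750
  f(c_3) = f(0.758750) = 0.149995
  f(a) × f(c) ≥ 0, new interval: [0.758750, 0.862500]
Iteration 4:
  c_4 = (0.758750 + 0.862500)/2 = 0.810625
  f(c_4) = f(0.810625) = 0.031933
  f(a) × f(c) ≥ 0, new interval: [0.810625, 0.862500]
Iteration 5:
  c_5 = (0.810625 + 0.862500)/2 = 0.836563
  f(c_5) = f(0.836563) = -0.029818
  f(a) × f(c) < 0, new interval: [0.810625, 0.836563]

After 5 iteration(s), the approximation is c_5 = 0.836563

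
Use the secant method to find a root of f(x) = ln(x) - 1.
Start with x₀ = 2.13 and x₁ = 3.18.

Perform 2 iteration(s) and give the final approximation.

f(x) = ln(x) - 1
x₀ = 2.13, x₁ = 3.18

Secant formula: x_{n+1} = x_n - f(x_n)(x_n - x_{n-1})/(f(x_n) - f(x_{n-1}))

Iteration 1:
  f(2.130000) = -0.243878
  f(3.180000) = 0.156881
  x_2 = 3.180000 - 0.156881×(3.180000 - 2.130000)/(0.156881 - (-0.243878))
       = 2.768967
Iteration 2:
  f(3.180000) = 0.156881
  f(2.768967) = 0.018474
  x_3 = 2.768967 - 0.018474×(2.768967 - 3.180000)/(0.018474 - 0.156881)
       = 2.714103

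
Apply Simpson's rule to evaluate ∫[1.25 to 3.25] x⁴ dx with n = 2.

f(x) = x⁴
a = 1.25, b = 3.25, n = 2
h = (b - a)/n = 1.000000

Simpson's rule: (h/3)[f(x₀) + 4f(x₁) + 2f(x₂) + ... + f(xₙ)]

x_0 = 1.2500, f(x_0) = 2.441406, coefficient = 1
x_1 = 2.2500, f(x_1) = 25.628906, coefficient = 4
x_2 = 3.2500, f(x_2) = 111.566406, coefficient = 1

I ≈ (1.000000/3) × 216.523438 = 72.174479
Exact value: 71.907813
Error: 0.266667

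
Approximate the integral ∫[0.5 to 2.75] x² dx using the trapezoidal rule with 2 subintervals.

f(x) = x²
a = 0.5, b = 2.75, n = 2
h = (b - a)/n = 1.125000

Trapezoidal rule: (h/2)[f(x₀) + 2f(x₁) + 2f(x₂) + ... + f(xₙ)]

x_0 = 0.5000, f(x_0) = 0.250000, coefficient = 1
x_1 = 1.6250, f(x_1) = 2.640625, coefficient = 2
x_2 = 2.7500, f(x_2) = 7.562500, coefficient = 1

I ≈ (1.125000/2) × 13.093750 = 7.365234
Exact value: 6.890625
Error: 0.474609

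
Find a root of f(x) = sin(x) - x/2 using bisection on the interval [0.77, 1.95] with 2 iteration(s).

f(x) = sin(x) - x/2
Initial interval: [0.77, 1.95]

Iteration 1:
  c_1 = (0.770000 + 1.950000)/2 = 1.360000
  f(c_1) = f(1.360000) = 0.297865
  f(a) × f(c) ≥ 0, new interval: [1.360000, 1.950000]
Iteration 2:
  c_2 = (1.360000 + 1.950000)/2 = 1.655000
  f(c_2) = f(1.655000) = 0.168957
  f(a) × f(c) ≥ 0, new interval: [1.655000, 1.950000]

After 2 iteration(s), the approximation is c_2 = 1.655000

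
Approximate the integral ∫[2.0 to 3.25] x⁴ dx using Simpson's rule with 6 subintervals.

f(x) = x⁴
a = 2.0, b = 3.25, n = 6
h = (b - a)/n = 0.208333

Simpson's rule: (h/3)[f(x₀) + 4f(x₁) + 2f(x₂) + ... + f(xₙ)]

x_0 = 2.0000, f(x_0) = 16.000000, coefficient = 1
x_1 = 2.2083, f(x_1) = 23.782555, coefficient = 4
x_2 = 2.4167, f(x_2) = 34.108845, coefficient = 2
x_3 = 2.6250, f(x_3) = 47.480713, coefficient = 4
x_4 = 2.8333, f(x_4) = 64.445216, coefficient = 2
x_5 = 3.0417, f(x_5) = 85.594621, coefficient = 4
x_6 = 3.2500, f(x_6) = 111.566406, coefficient = 1

I ≈ (0.208333/3) × 952.106084 = 66.118478
Exact value: 66.118164
Error: 0.000314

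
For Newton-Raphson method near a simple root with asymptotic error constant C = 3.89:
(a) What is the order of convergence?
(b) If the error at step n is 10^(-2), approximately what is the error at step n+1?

(a) Newton-Raphson has quadratic (order 2) convergence near simple roots.
    This means |e_{n+1}| ≈ C|e_n|².

(b) With |e_n| = 10^(-2) and C = 3.89:
    |e_{n+1}| ≈ 3.89 × (10^(-2))² = 3.89 × 10^(-4)

(a) 2 (quadratic); (b) |e_{n+1}| ≈ 3.890e-04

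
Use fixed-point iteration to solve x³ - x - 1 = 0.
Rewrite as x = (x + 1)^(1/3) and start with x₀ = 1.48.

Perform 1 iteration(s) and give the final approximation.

Equation: x³ - x - 1 = 0
Fixed-point form: x = (x + 1)^(1/3)
x₀ = 1.48

x_1 = g(1.480000) = 1.353580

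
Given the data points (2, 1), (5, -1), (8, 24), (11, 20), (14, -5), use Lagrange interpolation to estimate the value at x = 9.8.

Lagrange interpolation formula:
P(x) = Σ yᵢ × Lᵢ(x)
where Lᵢ(x) = Π_{j≠i} (x - xⱼ)/(xᵢ - xⱼ)

L_0(9.8) = (9.8 - 5)/(2 - 5) × (9.8 - 8)/(2 - 8) × (9.8 - 11)/(2 - 11) × (9.8 - 14)/(2 - 14) = 0.022400
L_1(9.8) = (9.8 - 2)/(5 - 2) × (9.8 - 8)/(5 - 8) × (9.8 - 11)/(5 - 11) × (9.8 - 14)/(5 - 14) = -0.145600
L_2(9.8) = (9.8 - 2)/(8 - 2) × (9.8 - 5)/(8 - 5) × (9.8 - 11)/(8 - 11) × (9.8 - 14)/(8 - 14) = 0.582400
L_3(9.8) = (9.8 - 2)/(11 - 2) × (9.8 - 5)/(11 - 5) × (9.8 - 8)/(11 - 8) × (9.8 - 14)/(11 - 14) = 0.582400
L_4(9.8) = (9.8 - 2)/(14 - 2) × (9.8 - 5)/(14 - 5) × (9.8 - 8)/(14 - 8) × (9.8 - 11)/(14 - 11) = -0.041600

P(9.8) = 1×L_0(9.8) + (-1)×L_1(9.8) + 24×L_2(9.8) + 20×L_3(9.8) + (-5)×L_4(9.8)
P(9.8) = 26.001600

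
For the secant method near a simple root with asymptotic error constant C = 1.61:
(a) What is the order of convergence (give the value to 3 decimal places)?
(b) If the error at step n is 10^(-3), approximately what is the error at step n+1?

(a) Secant method has superlinear convergence with order φ = (1+√5)/2 ≈ 1.618.
    This means |e_{n+1}| ≈ C|e_n|^1.618.

(b) With |e_n| = 10^(-3) and C = 1.61:
    |e_{n+1}| ≈ 1.61 × (10^(-3))^1.618 = 1.61 × 10^(-4.85)

(a) ≈ 1.618 (golden ratio); (b) |e_{n+1}| ≈ 2.253e-05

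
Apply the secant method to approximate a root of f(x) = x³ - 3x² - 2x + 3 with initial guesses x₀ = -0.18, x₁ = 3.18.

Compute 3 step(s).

f(x) = x³ - 3x² - 2x + 3
x₀ = -0.18, x₁ = 3.18

Secant formula: x_{n+1} = x_n - f(x_n)(x_n - x_{n-1})/(f(x_n) - f(x_{n-1}))

Iteration 1:
  f(-0.180000) = 3.256968
  f(3.180000) = -1.539768
  x_2 = 3.180000 - (-1.539768)×(3.180000 - (-0.180000))/(-1.539768 - 3.256968)
       = 2.101429
Iteration 2:
  f(3.180000) = -1.539768
  f(2.101429) = -5.170951
  x_3 = 2.101429 - (-5.170951)×(2.101429 - 3.180000)/(-5.170951 - (-1.539768))
       = 3.637358
Iteration 3:
  f(2.101429) = -5.170951
  f(3.637358) = 4.157762
  x_4 = 3.637358 - 4.157762×(3.637358 - 2.101429)/(4.157762 - (-5.170951))
       = 2.952802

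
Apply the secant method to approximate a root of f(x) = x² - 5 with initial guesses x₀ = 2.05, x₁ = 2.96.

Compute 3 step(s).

f(x) = x² - 5
x₀ = 2.05, x₁ = 2.96

Secant formula: x_{n+1} = x_n - f(x_n)(x_n - x_{n-1})/(f(x_n) - f(x_{n-1}))

Iteration 1:
  f(2.050000) = -0.797500
  f(2.960000) = 3.761600
  x_2 = 2.960000 - 3.761600×(2.960000 - 2.050000)/(3.761600 - (-0.797500))
       = 2.209182
Iteration 2:
  f(2.960000) = 3.761600
  f(2.209182) = -0.119516
  x_3 = 2.209182 - (-0.119516)×(2.209182 - 2.960000)/(-0.119516 - 3.761600)
       = 2.232303
Iteration 3:
  f(2.209182) = -0.119516
  f(2.232303) = -0.016825
  x_4 = 2.232303 - (-0.016825)×(2.232303 - 2.209182)/(-0.016825 - (-0.119516))
       = 2.236091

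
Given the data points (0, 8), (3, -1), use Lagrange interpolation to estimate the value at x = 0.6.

Lagrange interpolation formula:
P(x) = Σ yᵢ × Lᵢ(x)
where Lᵢ(x) = Π_{j≠i} (x - xⱼ)/(xᵢ - xⱼ)

L_0(0.6) = (0.6 - 3)/(0 - 3) = 0.800000
L_1(0.6) = (0.6 - 0)/(3 - 0) = 0.200000

P(0.6) = 8×L_0(0.6) + (-1)×L_1(0.6)
P(0.6) = 6.200000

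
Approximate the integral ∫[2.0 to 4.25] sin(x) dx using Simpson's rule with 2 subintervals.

f(x) = sin(x)
a = 2.0, b = 4.25, n = 2
h = (b - a)/n = 1.125000

Simpson's rule: (h/3)[f(x₀) + 4f(x₁) + 2f(x₂) + ... + f(xₙ)]

x_0 = 2.0000, f(x_0) = 0.909297, coefficient = 1
x_1 = 3.1250, f(x_1) = 0.016592, coefficient = 4
x_2 = 4.2500, f(x_2) = -0.894989, coefficient = 1

I ≈ (1.125000/3) × 0.080676 = 0.030253
Exact value: 0.029941
Error: 0.000313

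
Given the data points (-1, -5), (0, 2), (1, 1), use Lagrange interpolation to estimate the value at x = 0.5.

Lagrange interpolation formula:
P(x) = Σ yᵢ × Lᵢ(x)
where Lᵢ(x) = Π_{j≠i} (x - xⱼ)/(xᵢ - xⱼ)

L_0(0.5) = (0.5 - 0)/(-1 - 0) × (0.5 - 1)/(-1 - 1) = -0.125000
L_1(0.5) = (0.5 - (-1))/(0 - (-1)) × (0.5 - 1)/(0 - 1) = 0.750000
L_2(0.5) = (0.5 - (-1))/(1 - (-1)) × (0.5 - 0)/(1 - 0) = 0.375000

P(0.5) = (-5)×L_0(0.5) + 2×L_1(0.5) + 1×L_2(0.5)
P(0.5) = 2.500000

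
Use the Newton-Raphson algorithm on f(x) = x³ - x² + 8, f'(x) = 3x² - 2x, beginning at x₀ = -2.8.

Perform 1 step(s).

f(x) = x³ - x² + 8
f'(x) = 3x² - 2x
x₀ = -2.8

Newton-Raphson formula: x_{n+1} = x_n - f(x_n)/f'(x_n)

Iteration 1:
  f(-2.800000) = -21.792000
  f'(-2.800000) = 29.120000
  x_1 = -2.800000 - (-21.792000)/29.120000 = -2.051648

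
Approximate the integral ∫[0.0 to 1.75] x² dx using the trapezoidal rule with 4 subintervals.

f(x) = x²
a = 0.0, b = 1.75, n = 4
h = (b - a)/n = 0.437500

Trapezoidal rule: (h/2)[f(x₀) + 2f(x₁) + 2f(x₂) + ... + f(xₙ)]

x_0 = 0.0000, f(x_0) = 0.000000, coefficient = 1
x_1 = 0.4375, f(x_1) = 0.191406, coefficient = 2
x_2 = 0.8750, f(x_2) = 0.765625, coefficient = 2
x_3 = 1.3125, f(x_3) = 1.722656, coefficient = 2
x_4 = 1.7500, f(x_4) = 3.062500, coefficient = 1

I ≈ (0.437500/2) × 8.421875 = 1.842285
Exact value: 1.786458
Error: 0.055827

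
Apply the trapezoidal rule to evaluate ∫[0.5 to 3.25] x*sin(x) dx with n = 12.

f(x) = x*sin(x)
a = 0.5, b = 3.25, n = 12
h = (b - a)/n = 0.229167

Trapezoidal rule: (h/2)[f(x₀) + 2f(x₁) + 2f(x₂) + ... + f(xₙ)]

x_0 = 0.5000, f(x_0) = 0.239713, coefficient = 1
x_1 = 0.7292, f(x_1) = 0.485806, coefficient = 2
x_2 = 0.9583, f(x_2) = 0.784141, coefficient = 2
x_3 = 1.1875, f(x_3) = 1.101331, coefficient = 2
x_4 = 1.4167, f(x_4) = 1.399873, coefficient = 2
x_5 = 1.6458, f(x_5) = 1.641202, coefficient = 2
x_6 = 1.8750, f(x_6) = 1.788911, coefficient = 2
x_7 = 2.1042, f(x_7) = 1.811894, coefficient = 2
x_8 = 2.3333, f(x_8) = 1.687200, coefficient = 2
x_9 = 2.5625, f(x_9) = 1.402366, coefficient = 2
x_10 = 2.7917, f(x_10) = 0.957062, coefficient = 2
x_11 = 3.0208, f(x_11) = 0.363908, coefficient = 2
x_12 = 3.2500, f(x_12) = -0.351634, coefficient = 1

I ≈ (0.229167/2) × 26.735470 = 3.063439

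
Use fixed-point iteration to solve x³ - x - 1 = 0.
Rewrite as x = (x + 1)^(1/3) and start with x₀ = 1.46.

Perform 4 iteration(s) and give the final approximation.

Equation: x³ - x - 1 = 0
Fixed-point form: x = (x + 1)^(1/3)
x₀ = 1.46

x_1 = g(1.460000) = 1.349931
x_2 = g(1.349931) = 1.329490
x_3 = g(1.329490) = 1.325624
x_4 = g(1.325624) = 1.324890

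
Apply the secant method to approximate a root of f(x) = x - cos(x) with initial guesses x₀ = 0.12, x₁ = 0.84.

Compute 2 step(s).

f(x) = x - cos(x)
x₀ = 0.12, x₁ = 0.84

Secant formula: x_{n+1} = x_n - f(x_n)(x_n - x_{n-1})/(f(x_n) - f(x_{n-1}))

Iteration 1:
  f(0.120000) = -0.872809
  f(0.840000) = 0.172537
  x_2 = 0.840000 - 0.172537×(0.840000 - 0.120000)/(0.172537 - (-0.872809))
       = 0.721162
Iteration 2:
  f(0.840000) = 0.172537
  f(0.721162) = -0.029877
  x_3 = 0.721162 - (-0.029877)×(0.721162 - 0.840000)/(-0.029877 - 0.172537)
       = 0.738703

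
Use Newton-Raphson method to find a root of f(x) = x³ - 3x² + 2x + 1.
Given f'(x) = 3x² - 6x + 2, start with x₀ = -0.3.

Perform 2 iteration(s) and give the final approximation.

f(x) = x³ - 3x² + 2x + 1
f'(x) = 3x² - 6x + 2
x₀ = -0.3

Newton-Raphson formula: x_{n+1} = x_n - f(x_n)/f'(x_n)

Iteration 1:
  f(-0.300000) = 0.103000
  f'(-0.300000) = 4.070000
  x_1 = -0.300000 - 0.103000/4.070000 = -0.325307
Iteration 2:
  f(-0.325307) = -0.002514
  f'(-0.325307) = 4.269317
  x_2 = -0.325307 - (-0.002514)/4.269317 = -0.324718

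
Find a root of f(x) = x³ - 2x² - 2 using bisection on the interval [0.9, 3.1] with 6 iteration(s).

f(x) = x³ - 2x² - 2
Initial interval: [0.9, 3.1]

Iteration 1:
  c_1 = (0.900000 + 3.100000)/2 = 2.000000
  f(c_1) = f(2.000000) = -2.000000
  f(a) × f(c) ≥ 0, new interval: [2.000000, 3.100000]
Iteration 2:
  c_2 = (2.000000 + 3.100000)/2 = 2.550000
  f(c_2) = f(2.550000) = 1.576375
  f(a) × f(c) < 0, new interval: [2.000000, 2.550000]
Iteration 3:
  c_3 = (2.000000 + 2.550000)/2 = 2.275000
  f(c_3) = f(2.275000) = -0.576703
  f(a) × f(c) ≥ 0, new interval: [2.275000, 2.550000]
Iteration 4:
  c_4 = (2.275000 + 2.550000)/2 = 2.412500
  f(c_4) = f(2.412500) = 0.400814
  f(a) × f(c) < 0, new interval: [2.275000, 2.412500]
Iteration 5:
  c_5 = (2.275000 + 2.412500)/2 = 2.343750
  f(c_5) = f(2.343750) = -0.111725
  f(a) × f(c) ≥ 0, new interval: [2.343750, 2.412500]
Iteration 6:
  c_6 = (2.343750 + 2.412500)/2 = 2.378125
  f(c_6) = f(2.378125) = 0.138478
  f(a) × f(c) < 0, new interval: [2.343750, 2.378125]

After 6 iteration(s), the approximation is c_6 = 2.378125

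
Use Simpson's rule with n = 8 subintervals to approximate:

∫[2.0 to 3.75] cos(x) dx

f(x) = cos(x)
a = 2.0, b = 3.75, n = 8
h = (b - a)/n = 0.218750

Simpson's rule: (h/3)[f(x₀) + 4f(x₁) + 2f(x₂) + ... + f(xₙ)]

x_0 = 2.0000, f(x_0) = -0.416147, coefficient = 1
x_1 = 2.2188, f(x_1) = -0.603556, coefficient = 4
x_2 = 2.4375, f(x_2) = -0.762199, coefficient = 2
x_3 = 2.6562, f(x_3) = -0.884515, coefficient = 4
x_4 = 2.8750, f(x_4) = -0.964674, coefficient = 2
x_5 = 3.0938, f(x_5) = -0.998856, coefficient = 4
x_6 = 3.3125, f(x_6) = -0.985431, coefficient = 2
x_7 = 3.5312, f(x_7) = -0.925039, coefficient = 4
x_8 = 3.7500, f(x_8) = -0.820559, coefficient = 1

I ≈ (0.218750/3) × -20.309180 = -1.480878
Exact value: -1.480859
Error: 0.000019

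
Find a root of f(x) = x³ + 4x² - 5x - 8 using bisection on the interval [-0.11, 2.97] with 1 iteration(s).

f(x) = x³ + 4x² - 5x - 8
Initial interval: [-0.11, 2.97]

Iteration 1:
  c_1 = (-0.110000 + 2.970000)/2 = 1.430000
  f(c_1) = f(1.430000) = -4.046193
  f(a) × f(c) ≥ 0, new interval: [1.430000, 2.970000]

After 1 iteration(s), the approximation is c_1 = 1.430000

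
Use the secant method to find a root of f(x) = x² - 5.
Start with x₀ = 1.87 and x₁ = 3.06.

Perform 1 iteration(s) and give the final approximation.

f(x) = x² - 5
x₀ = 1.87, x₁ = 3.06

Secant formula: x_{n+1} = x_n - f(x_n)(x_n - x_{n-1})/(f(x_n) - f(x_{n-1}))

Iteration 1:
  f(1.870000) = -1.503100
  f(3.060000) = 4.363600
  x_2 = 3.060000 - 4.363600×(3.060000 - 1.870000)/(4.363600 - (-1.503100))
       = 2.174888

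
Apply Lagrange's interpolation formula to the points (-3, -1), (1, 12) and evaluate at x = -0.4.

Lagrange interpolation formula:
P(x) = Σ yᵢ × Lᵢ(x)
where Lᵢ(x) = Π_{j≠i} (x - xⱼ)/(xᵢ - xⱼ)

L_0(-0.4) = (-0.4 - 1)/(-3 - 1) = 0.350000
L_1(-0.4) = (-0.4 - (-3))/(1 - (-3)) = 0.650000

P(-0.4) = (-1)×L_0(-0.4) + 12×L_1(-0.4)
P(-0.4) = 7.450000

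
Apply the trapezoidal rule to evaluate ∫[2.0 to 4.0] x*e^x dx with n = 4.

f(x) = x*e^x
a = 2.0, b = 4.0, n = 4
h = (b - a)/n = 0.500000

Trapezoidal rule: (h/2)[f(x₀) + 2f(x₁) + 2f(x₂) + ... + f(xₙ)]

x_0 = 2.0000, f(x_0) = 14.778112, coefficient = 1
x_1 = 2.5000, f(x_1) = 30.456235, coefficient = 2
x_2 = 3.0000, f(x_2) = 60.256611, coefficient = 2
x_3 = 3.5000, f(x_3) = 115.904082, coefficient = 2
x_4 = 4.0000, f(x_4) = 218.392600, coefficient = 1

I ≈ (0.500000/2) × 646.404567 = 161.601142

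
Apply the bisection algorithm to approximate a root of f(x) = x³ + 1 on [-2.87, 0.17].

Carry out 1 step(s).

f(x) = x³ + 1
Initial interval: [-2.87, 0.17]

Iteration 1:
  c_1 = (-2.870000 + 0.170000)/2 = -1.350000
  f(c_1) = f(-1.350000) = -1.460375
  f(a) × f(c) ≥ 0, new interval: [-1.350000, 0.170000]

After 1 iteration(s), the approximation is c_1 = -1.350000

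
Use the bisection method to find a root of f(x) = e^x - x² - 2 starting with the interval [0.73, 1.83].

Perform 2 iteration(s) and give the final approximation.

f(x) = e^x - x² - 2
Initial interval: [0.73, 1.83]

Iteration 1:
  c_1 = (0.730000 + 1.830000)/2 = 1.280000
  f(c_1) = f(1.280000) = -0.041760
  f(a) × f(c) ≥ 0, new interval: [1.280000, 1.830000]
Iteration 2:
  c_2 = (1.280000 + 1.830000)/2 = 1.555000
  f(c_2) = f(1.555000) = 0.317062
  f(a) × f(c) < 0, new interval: [1.280000, 1.555000]

After 2 iteration(s), the approximation is c_2 = 1.555000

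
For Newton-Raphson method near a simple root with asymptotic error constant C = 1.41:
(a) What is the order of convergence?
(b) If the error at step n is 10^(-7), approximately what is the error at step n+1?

(a) Newton-Raphson has quadratic (order 2) convergence near simple roots.
    This means |e_{n+1}| ≈ C|e_n|².

(b) With |e_n| = 10^(-7) and C = 1.41:
    |e_{n+1}| ≈ 1.41 × (10^(-7))² = 1.41 × 10^(-14)

(a) 2 (quadratic); (b) |e_{n+1}| ≈ 1.410e-14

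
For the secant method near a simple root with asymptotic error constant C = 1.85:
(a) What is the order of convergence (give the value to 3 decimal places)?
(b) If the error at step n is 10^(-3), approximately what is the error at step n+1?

(a) Secant method has superlinear convergence with order φ = (1+√5)/2 ≈ 1.618.
    This means |e_{n+1}| ≈ C|e_n|^1.618.

(b) With |e_n| = 10^(-3) and C = 1.85:
    |e_{n+1}| ≈ 1.85 × (10^(-3))^1.618 = 1.85 × 10^(-4.85)

(a) ≈ 1.618 (golden ratio); (b) |e_{n+1}| ≈ 2.589e-05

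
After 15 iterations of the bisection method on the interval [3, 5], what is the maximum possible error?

Bisection error bound: |error| ≤ (b-a)/2^n
|error| ≤ (5 - 3)/2^15 = 2/2^15
|error| ≤ 0.0000610352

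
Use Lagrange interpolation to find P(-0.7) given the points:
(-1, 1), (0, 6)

Lagrange interpolation formula:
P(x) = Σ yᵢ × Lᵢ(x)
where Lᵢ(x) = Π_{j≠i} (x - xⱼ)/(xᵢ - xⱼ)

L_0(-0.7) = (-0.7 - 0)/(-1 - 0) = 0.700000
L_1(-0.7) = (-0.7 - (-1))/(0 - (-1)) = 0.300000

P(-0.7) = 1×L_0(-0.7) + 6×L_1(-0.7)
P(-0.7) = 2.500000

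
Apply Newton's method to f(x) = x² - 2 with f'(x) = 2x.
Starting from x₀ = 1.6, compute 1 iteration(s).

f(x) = x² - 2
f'(x) = 2x
x₀ = 1.6

Newton-Raphson formula: x_{n+1} = x_n - f(x_n)/f'(x_n)

Iteration 1:
  f(1.600000) = 0.560000
  f'(1.600000) = 3.200000
  x_1 = 1.600000 - 0.560000/3.200000 = 1.425000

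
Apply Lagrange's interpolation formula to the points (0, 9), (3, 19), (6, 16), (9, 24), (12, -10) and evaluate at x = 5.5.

Lagrange interpolation formula:
P(x) = Σ yᵢ × Lᵢ(x)
where Lᵢ(x) = Π_{j≠i} (x - xⱼ)/(xᵢ - xⱼ)

L_0(5.5) = (5.5 - 3)/(0 - 3) × (5.5 - 6)/(0 - 6) × (5.5 - 9)/(0 - 9) × (5.5 - 12)/(0 - 12) = -0.014628
L_1(5.5) = (5.5 - 0)/(3 - 0) × (5.5 - 6)/(3 - 6) × (5.5 - 9)/(3 - 9) × (5.5 - 12)/(3 - 12) = 0.128729
L_2(5.5) = (5.5 - 0)/(6 - 0) × (5.5 - 3)/(6 - 3) × (5.5 - 9)/(6 - 9) × (5.5 - 12)/(6 - 12) = 0.965471
L_3(5.5) = (5.5 - 0)/(9 - 0) × (5.5 - 3)/(9 - 3) × (5.5 - 6)/(9 - 6) × (5.5 - 12)/(9 - 12) = -0.091950
L_4(5.5) = (5.5 - 0)/(12 - 0) × (5.5 - 3)/(12 - 3) × (5.5 - 6)/(12 - 6) × (5.5 - 9)/(12 - 9) = 0.012378

P(5.5) = 9×L_0(5.5) + 19×L_1(5.5) + 16×L_2(5.5) + 24×L_3(5.5) + (-10)×L_4(5.5)
P(5.5) = 15.431166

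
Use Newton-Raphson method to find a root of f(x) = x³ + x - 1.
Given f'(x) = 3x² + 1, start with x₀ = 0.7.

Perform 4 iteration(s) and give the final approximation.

f(x) = x³ + x - 1
f'(x) = 3x² + 1
x₀ = 0.7

Newton-Raphson formula: x_{n+1} = x_n - f(x_n)/f'(x_n)

Iteration 1:
  f(0.700000) = 0.043000
  f'(0.700000) = 2.470000
  x_1 = 0.700000 - 0.043000/2.470000 = 0.682591
Iteration 2:
  f(0.682591) = 0.000631
  f'(0.682591) = 2.397792
  x_2 = 0.682591 - 0.000631/2.397792 = 0.682328
Iteration 3:
  f(0.682328) = 0.000000
  f'(0.682328) = 2.396714
  x_3 = 0.682328 - 0.000000/2.396714 = 0.682328
Iteration 4:
  f(0.682328) = 0.000000
  f'(0.682328) = 2.396714
  x_4 = 0.682328 - 0.000000/2.396714 = 0.682328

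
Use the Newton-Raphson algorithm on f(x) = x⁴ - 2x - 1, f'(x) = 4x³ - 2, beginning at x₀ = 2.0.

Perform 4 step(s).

f(x) = x⁴ - 2x - 1
f'(x) = 4x³ - 2
x₀ = 2.0

Newton-Raphson formula: x_{n+1} = x_n - f(x_n)/f'(x_n)

Iteration 1:
  f(2.000000) = 11.000000
  f'(2.000000) = 30.000000
  x_1 = 2.000000 - 11.000000/30.000000 = 1.633333
Iteration 2:
  f(1.633333) = 2.850372
  f'(1.633333) = 15.429481
  x_2 = 1.633333 - 2.850372/15.429481 = 1.448598
Iteration 3:
  f(1.448598) = 0.506238
  f'(1.448598) = 10.159160
  x_3 = 1.448598 - 0.506238/10.159160 = 1.398767
Iteration 4:
  f(1.398767) = 0.030553
  f'(1.398767) = 8.947032
  x_4 = 1.398767 - 0.030553/8.947032 = 1.395352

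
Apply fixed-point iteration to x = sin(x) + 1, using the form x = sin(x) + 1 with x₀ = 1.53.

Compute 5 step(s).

Equation: x = sin(x) + 1
Fixed-point form: x = sin(x) + 1
x₀ = 1.53

x_1 = g(1.530000) = 1.999168
x_2 = g(1.999168) = 1.909643
x_3 = g(1.909643) = 1.943139
x_4 = g(1.943139) = 1.931478
x_5 = g(1.931478) = 1.935657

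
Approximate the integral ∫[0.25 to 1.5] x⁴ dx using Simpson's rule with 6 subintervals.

f(x) = x⁴
a = 0.25, b = 1.5, n = 6
h = (b - a)/n = 0.208333

Simpson's rule: (h/3)[f(x₀) + 4f(x₁) + 2f(x₂) + ... + f(xₙ)]

x_0 = 0.2500, f(x_0) = 0.003906, coefficient = 1
x_1 = 0.4583, f(x_1) = 0.044129, coefficient = 4
x_2 = 0.6667, f(x_2) = 0.197531, coefficient = 2
x_3 = 0.8750, f(x_3) = 0.586182, coefficient = 4
x_4 = 1.0833, f(x_4) = 1.377363, coefficient = 2
x_5 = 1.2917, f(x_5) = 2.783568, coefficient = 4
x_6 = 1.5000, f(x_6) = 5.062500, coefficient = 1

I ≈ (0.208333/3) × 21.871709 = 1.518869
Exact value: 1.518555
Error: 0.000314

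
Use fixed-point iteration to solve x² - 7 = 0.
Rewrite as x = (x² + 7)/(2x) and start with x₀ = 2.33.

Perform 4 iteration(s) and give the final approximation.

Equation: x² - 7 = 0
Fixed-point form: x = (x² + 7)/(2x)
x₀ = 2.33

x_1 = g(2.330000) = 2.667146
x_2 = g(2.667146) = 2.645837
x_3 = g(2.645837) = 2.645751
x_4 = g(2.645751) = 2.645751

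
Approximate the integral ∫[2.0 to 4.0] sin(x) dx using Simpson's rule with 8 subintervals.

f(x) = sin(x)
a = 2.0, b = 4.0, n = 8
h = (b - a)/n = 0.250000

Simpson's rule: (h/3)[f(x₀) + 4f(x₁) + 2f(x₂) + ... + f(xₙ)]

x_0 = 2.0000, f(x_0) = 0.909297, coefficient = 1
x_1 = 2.2500, f(x_1) = 0.778073, coefficient = 4
x_2 = 2.5000, f(x_2) = 0.598472, coefficient = 2
x_3 = 2.7500, f(x_3) = 0.381661, coefficient = 4
x_4 = 3.0000, f(x_4) = 0.141120, coefficient = 2
x_5 = 3.2500, f(x_5) = -0.108195, coefficient = 4
x_6 = 3.5000, f(x_6) = -0.350783, coefficient = 2
x_7 = 3.7500, f(x_7) = -0.571561, coefficient = 4
x_8 = 4.0000, f(x_8) = -0.756802, coefficient = 1

I ≈ (0.250000/3) × 2.850024 = 0.237502
Exact value: 0.237497
Error: 0.000005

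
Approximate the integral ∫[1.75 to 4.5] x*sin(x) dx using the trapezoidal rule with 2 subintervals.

f(x) = x*sin(x)
a = 1.75, b = 4.5, n = 2
h = (b - a)/n = 1.375000

Trapezoidal rule: (h/2)[f(x₀) + 2f(x₁) + 2f(x₂) + ... + f(xₙ)]

x_0 = 1.7500, f(x_0) = 1.721975, coefficient = 1
x_1 = 3.1250, f(x_1) = 0.051850, coefficient = 2
x_2 = 4.5000, f(x_2) = -4.398886, coefficient = 1

I ≈ (1.375000/2) × -2.573211 = -1.769082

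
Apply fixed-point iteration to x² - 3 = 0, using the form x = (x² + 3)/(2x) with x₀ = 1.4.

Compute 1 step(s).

Equation: x² - 3 = 0
Fixed-point form: x = (x² + 3)/(2x)
x₀ = 1.4

x_1 = g(1.400000) = 1.771429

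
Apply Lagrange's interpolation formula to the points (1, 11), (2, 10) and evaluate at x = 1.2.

Lagrange interpolation formula:
P(x) = Σ yᵢ × Lᵢ(x)
where Lᵢ(x) = Π_{j≠i} (x - xⱼ)/(xᵢ - xⱼ)

L_0(1.2) = (1.2 - 2)/(1 - 2) = 0.800000
L_1(1.2) = (1.2 - 1)/(2 - 1) = 0.200000

P(1.2) = 11×L_0(1.2) + 10×L_1(1.2)
P(1.2) = 10.800000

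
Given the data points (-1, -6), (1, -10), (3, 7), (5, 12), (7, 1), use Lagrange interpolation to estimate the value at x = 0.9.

Lagrange interpolation formula:
P(x) = Σ yᵢ × Lᵢ(x)
where Lᵢ(x) = Π_{j≠i} (x - xⱼ)/(xᵢ - xⱼ)

L_0(0.9) = (0.9 - 1)/(-1 - 1) × (0.9 - 3)/(-1 - 3) × (0.9 - 5)/(-1 - 5) × (0.9 - 7)/(-1 - 7) = 0.013677
L_1(0.9) = (0.9 - (-1))/(1 - (-1)) × (0.9 - 3)/(1 - 3) × (0.9 - 5)/(1 - 5) × (0.9 - 7)/(1 - 7) = 1.039478
L_2(0.9) = (0.9 - (-1))/(3 - (-1)) × (0.9 - 1)/(3 - 1) × (0.9 - 5)/(3 - 5) × (0.9 - 7)/(3 - 7) = -0.074248
L_3(0.9) = (0.9 - (-1))/(5 - (-1)) × (0.9 - 1)/(5 - 1) × (0.9 - 3)/(5 - 3) × (0.9 - 7)/(5 - 7) = 0.025353
L_4(0.9) = (0.9 - (-1))/(7 - (-1)) × (0.9 - 1)/(7 - 1) × (0.9 - 3)/(7 - 3) × (0.9 - 5)/(7 - 5) = -0.004260

P(0.9) = (-6)×L_0(0.9) + (-10)×L_1(0.9) + 7×L_2(0.9) + 12×L_3(0.9) + 1×L_4(0.9)
P(0.9) = -10.696607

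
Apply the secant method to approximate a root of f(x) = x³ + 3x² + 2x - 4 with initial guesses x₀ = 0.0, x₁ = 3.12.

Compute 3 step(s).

f(x) = x³ + 3x² + 2x - 4
x₀ = 0.0, x₁ = 3.12

Secant formula: x_{n+1} = x_n - f(x_n)(x_n - x_{n-1})/(f(x_n) - f(x_{n-1}))

Iteration 1:
  f(0.000000) = -4.000000
  f(3.120000) = 61.814528
  x_2 = 3.120000 - 61.814528×(3.120000 - 0.000000)/(61.814528 - (-4.000000))
       = 0.189624
Iteration 2:
  f(3.120000) = 61.814528
  f(0.189624) = -3.506063
  x_3 = 0.189624 - (-3.506063)×(0.189624 - 3.120000)/(-3.506063 - 61.814528)
       = 0.346911
Iteration 3:
  f(0.189624) = -3.506063
  f(0.346911) = -2.903387
  x_4 = 0.346911 - (-2.903387)×(0.346911 - 0.189624)/(-2.903387 - (-3.506063))
       = 1.104641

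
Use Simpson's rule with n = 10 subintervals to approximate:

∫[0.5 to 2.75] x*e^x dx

f(x) = x*e^x
a = 0.5, b = 2.75, n = 10
h = (b - a)/n = 0.225000

Simpson's rule: (h/3)[f(x₀) + 4f(x₁) + 2f(x₂) + ... + f(xₙ)]

x_0 = 0.5000, f(x_0) = 0.824361, coefficient = 1
x_1 = 0.7250, f(x_1) = 1.496930, coefficient = 4
x_2 = 0.9500, f(x_2) = 2.456424, coefficient = 2
x_3 = 1.1750, f(x_3) = 3.804818, coefficient = 4
x_4 = 1.4000, f(x_4) = 5.677280, coefficient = 2
x_5 = 1.6250, f(x_5) = 8.252431, coefficient = 4
x_6 = 1.8500, f(x_6) = 11.765666, coefficient = 2
x_7 = 2.0750, f(x_7) = 16.526434, coefficient = 4
x_8 = 2.3000, f(x_8) = 22.940620, coefficient = 2
x_9 = 2.5250, f(x_9) = 31.539511, coefficient = 4
x_10 = 2.7500, f(x_10) = 43.017238, coefficient = 1

I ≈ (0.225000/3) × 376.002072 = 28.200155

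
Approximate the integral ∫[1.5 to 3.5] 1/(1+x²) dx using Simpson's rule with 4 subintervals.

f(x) = 1/(1+x²)
a = 1.5, b = 3.5, n = 4
h = (b - a)/n = 0.500000

Simpson's rule: (h/3)[f(x₀) + 4f(x₁) + 2f(x₂) + ... + f(xₙ)]

x_0 = 1.5000, f(x_0) = 0.307692, coefficient = 1
x_1 = 2.0000, f(x_1) = 0.200000, coefficient = 4
x_2 = 2.5000, f(x_2) = 0.137931, coefficient = 2
x_3 = 3.0000, f(x_3) = 0.100000, coefficient = 4
x_4 = 3.5000, f(x_4) = 0.075472, coefficient = 1

I ≈ (0.500000/3) × 1.859026 = 0.309838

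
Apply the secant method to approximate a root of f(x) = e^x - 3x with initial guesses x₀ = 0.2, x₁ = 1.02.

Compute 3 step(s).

f(x) = e^x - 3x
x₀ = 0.2, x₁ = 1.02

Secant formula: x_{n+1} = x_n - f(x_n)(x_n - x_{n-1})/(f(x_n) - f(x_{n-1}))

Iteration 1:
  f(0.200000) = 0.621403
  f(1.020000) = -0.286805
  x_2 = 1.020000 - (-0.286805)×(1.020000 - 0.200000)/(-0.286805 - 0.621403)
       = 0.761050
Iteration 2:
  f(1.020000) = -0.286805
  f(0.761050) = -0.142628
  x_3 = 0.761050 - (-0.142628)×(0.761050 - 1.020000)/(-0.142628 - (-0.286805))
       = 0.504884
Iteration 3:
  f(0.761050) = -0.142628
  f(0.504884) = 0.142141
  x_4 = 0.504884 - 0.142141×(0.504884 - 0.761050)/(0.142141 - (-0.142628))
       = 0.632748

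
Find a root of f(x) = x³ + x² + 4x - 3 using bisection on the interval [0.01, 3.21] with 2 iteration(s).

f(x) = x³ + x² + 4x - 3
Initial interval: [0.01, 3.21]

Iteration 1:
  c_1 = (0.010000 + 3.210000)/2 = 1.610000
  f(c_1) = f(1.610000) = 10.205381
  f(a) × f(c) < 0, new interval: [0.010000, 1.610000]
Iteration 2:
  c_2 = (0.010000 + 1.610000)/2 = 0.810000
  f(c_2) = f(0.810000) = 1.427541
  f(a) × f(c) < 0, new interval: [0.010000, 0.810000]

After 2 iteration(s), the approximation is c_2 = 0.810000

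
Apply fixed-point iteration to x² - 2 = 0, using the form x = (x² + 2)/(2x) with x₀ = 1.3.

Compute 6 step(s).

Equation: x² - 2 = 0
Fixed-point form: x = (x² + 2)/(2x)
x₀ = 1.3

x_1 = g(1.300000) = 1.419231
x_2 = g(1.419231) = 1.414222
x_3 = g(1.414222) = 1.414214
x_4 = g(1.414214) = 1.414214
x_5 = g(1.414214) = 1.414214
x_6 = g(1.414214) = 1.414214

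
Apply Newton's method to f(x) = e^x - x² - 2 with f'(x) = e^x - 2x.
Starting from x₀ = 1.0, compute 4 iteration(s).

f(x) = e^x - x² - 2
f'(x) = e^x - 2x
x₀ = 1.0

Newton-Raphson formula: x_{n+1} = x_n - f(x_n)/f'(x_n)

Iteration 1:
  f(1.000000) = -0.281718
  f'(1.000000) = 0.718282
  x_1 = 1.000000 - (-0.281718)/0.718282 = 1.392211
Iteration 2:
  f(1.392211) = 0.085485
  f'(1.392211) = 1.239315
  x_2 = 1.392211 - 0.085485/1.239315 = 1.323233
Iteration 3:
  f(1.323233) = 0.004598
  f'(1.323233) = 1.109078
  x_3 = 1.323233 - 0.004598/1.109078 = 1.319087
Iteration 4:
  f(1.319087) = 0.000015
  f'(1.319087) = 1.101832
  x_4 = 1.319087 - 0.000015/1.101832 = 1.319074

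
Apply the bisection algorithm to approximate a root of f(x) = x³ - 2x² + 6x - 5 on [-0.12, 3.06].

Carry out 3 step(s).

f(x) = x³ - 2x² + 6x - 5
Initial interval: [-0.12, 3.06]

Iteration 1:
  c_1 = (-0.120000 + 3.060000)/2 = 1.470000
  f(c_1) = f(1.470000) = 2.674723
  f(a) × f(c) < 0, new interval: [-0.120000, 1.470000]
Iteration 2:
  c_2 = (-0.120000 + 1.470000)/2 = 0.675000
  f(c_2) = f(0.675000) = -1.553703
  f(a) × f(c) ≥ 0, new interval: [0.675000, 1.470000]
Iteration 3:
  c_3 = (0.675000 + 1.470000)/2 = 1.072500
  f(c_3) = f(1.072500) = 0.368137
  f(a) × f(c) < 0, new interval: [0.675000, 1.072500]

After 3 iteration(s), the approximation is c_3 = 1.072500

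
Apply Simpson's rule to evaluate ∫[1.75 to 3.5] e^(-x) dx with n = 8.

f(x) = e^(-x)
a = 1.75, b = 3.5, n = 8
h = (b - a)/n = 0.218750

Simpson's rule: (h/3)[f(x₀) + 4f(x₁) + 2f(x₂) + ... + f(xₙ)]

x_0 = 1.7500, f(x_0) = 0.173774, coefficient = 1
x_1 = 1.9688, f(x_1) = 0.139631, coefficient = 4
x_2 = 2.1875, f(x_2) = 0.112197, coefficient = 2
x_3 = 2.4062, f(x_3) = 0.090153, coefficient = 4
x_4 = 2.6250, f(x_4) = 0.072440, coefficient = 2
x_5 = 2.8438, f(x_5) = 0.058207, coefficient = 4
x_6 = 3.0625, f(x_6) = 0.046771, coefficient = 2
x_7 = 3.2812, f(x_7) = 0.037581, coefficient = 4
x_8 = 3.5000, f(x_8) = 0.030197, coefficient = 1

I ≈ (0.218750/3) × 1.969075 = 0.143578
Exact value: 0.143577
Error: 0.000002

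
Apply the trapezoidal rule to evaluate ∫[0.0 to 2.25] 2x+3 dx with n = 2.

f(x) = 2x+3
a = 0.0, b = 2.25, n = 2
h = (b - a)/n = 1.125000

Trapezoidal rule: (h/2)[f(x₀) + 2f(x₁) + 2f(x₂) + ... + f(xₙ)]

x_0 = 0.0000, f(x_0) = 3.000000, coefficient = 1
x_1 = 1.1250, f(x_1) = 5.250000, coefficient = 2
x_2 = 2.2500, f(x_2) = 7.500000, coefficient = 1

I ≈ (1.125000/2) × 21.000000 = 11.812500
Exact value: 11.812500
Error: 0.000000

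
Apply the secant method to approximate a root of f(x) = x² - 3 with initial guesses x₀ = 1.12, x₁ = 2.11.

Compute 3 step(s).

f(x) = x² - 3
x₀ = 1.12, x₁ = 2.11

Secant formula: x_{n+1} = x_n - f(x_n)(x_n - x_{n-1})/(f(x_n) - f(x_{n-1}))

Iteration 1:
  f(1.120000) = -1.745600
  f(2.110000) = 1.452100
  x_2 = 2.110000 - 1.452100×(2.110000 - 1.120000)/(1.452100 - (-1.745600))
       = 1.660433
Iteration 2:
  f(2.110000) = 1.452100
  f(1.660433) = -0.242961
  x_3 = 1.660433 - (-0.242961)×(1.660433 - 2.110000)/(-0.242961 - 1.452100)
       = 1.724872
Iteration 3:
  f(1.660433) = -0.242961
  f(1.724872) = -0.024817
  x_4 = 1.724872 - (-0.024817)×(1.724872 - 1.660433)/(-0.024817 - (-0.242961))
       = 1.732203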